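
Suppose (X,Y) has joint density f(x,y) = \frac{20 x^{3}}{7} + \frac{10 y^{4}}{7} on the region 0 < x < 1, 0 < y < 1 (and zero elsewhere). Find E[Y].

E[Y] = ∫_0^1 ∫_0^1 y × f(x,y) dx dy
= \frac{25}{42}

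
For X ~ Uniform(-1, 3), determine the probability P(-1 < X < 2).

P(-1 < X < 2) = ∫_{-1}^{2} f(x) dx
where f(x) = \frac{1}{4}
= \frac{3}{4}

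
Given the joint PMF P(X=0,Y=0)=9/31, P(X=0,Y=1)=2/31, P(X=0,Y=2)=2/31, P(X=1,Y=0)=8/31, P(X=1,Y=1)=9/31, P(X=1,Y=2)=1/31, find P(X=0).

P(X=0) = P(X=0,Y=0) + P(X=0,Y=1) + P(X=0,Y=2)
= 9/31 + 2/31 + 2/31
= 13/31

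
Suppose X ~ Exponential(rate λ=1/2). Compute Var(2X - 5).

For X ~ Exponential(rate λ=1/2):
Var(X) = 4
Var(2X - 5) = (2)² × Var(X) = 4 × 4 = 16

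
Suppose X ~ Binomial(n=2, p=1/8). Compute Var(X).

For X ~ Binomial(n=2, p=1/8):
Var(X) = \frac{7}{32}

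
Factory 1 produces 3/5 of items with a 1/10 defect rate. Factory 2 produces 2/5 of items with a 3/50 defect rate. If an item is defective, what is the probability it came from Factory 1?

Using Bayes' theorem:
P(F1) = 3/5, P(D|F1) = 1/10
P(F2) = 2/5, P(D|F2) = 3/50
P(D) = P(D|F1)P(F1) + P(D|F2)P(F2)
     = \frac{21}{250}
P(F1|D) = P(D|F1)P(F1) / P(D)
= \frac{5}{7}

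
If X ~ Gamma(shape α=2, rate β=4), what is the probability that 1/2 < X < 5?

P(1/2 < X < 5) = ∫_{1/2}^{5} f(x) dx
where f(x) = 16 x e^{- 4 x}
= \frac{3 \left(-7 + e^{18}\right)}{e^{20}}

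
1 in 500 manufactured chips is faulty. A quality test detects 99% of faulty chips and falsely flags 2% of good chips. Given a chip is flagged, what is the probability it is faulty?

Let D = the rare event, + = positive/flagged.
P(D) = 1/500
P(+|D) = 99/100
P(+|D') = 2/100 = 1/50
P(+) = P(+|D)P(D) + P(+|D')P(D')
     = \frac{99}{100} × \frac{1}{500} + \frac{1}{50} × \frac{499}{500}
     = \frac{1097}{50000}
P(D|+) = P(+|D)P(D)/P(+) = \frac{99}{1097}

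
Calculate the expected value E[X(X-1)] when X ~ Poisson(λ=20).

E[X(X-1)] = E[X² - X] = E[X²] - E[X]
E[X] = 20
E[X²] = Var(X) + (E[X])² = 20 + (20)² = 420
E[X(X-1)] = 420 - 20 = 400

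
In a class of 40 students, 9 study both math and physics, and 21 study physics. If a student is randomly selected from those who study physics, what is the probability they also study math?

P(A ∩ B) = 9/40
P(B) = 21/40
P(A|B) = P(A ∩ B) / P(B) = (9/40) / (21/40) = 3/7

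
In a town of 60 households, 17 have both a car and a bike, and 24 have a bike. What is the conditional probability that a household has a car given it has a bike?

P(A ∩ B) = 17/60
P(B) = 24/60 = 2/5
P(A|B) = P(A ∩ B) / P(B) = (17/60) / (2/5) = 17/24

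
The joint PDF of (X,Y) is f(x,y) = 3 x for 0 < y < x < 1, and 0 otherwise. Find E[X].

f_X(x) = ∫_0^x 3 x dy = 3 x^{2}
E[X] = ∫_0^1 x × (3 x^{2}) dx = \frac{3}{4}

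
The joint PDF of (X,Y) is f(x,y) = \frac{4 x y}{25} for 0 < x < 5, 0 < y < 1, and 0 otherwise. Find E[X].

f_X(x) = ∫_0^1 \frac{4 x y}{25} dy = \frac{2 x}{25}
E[X] = ∫_0^5 x × (\frac{2 x}{25}) dx = \frac{10}{3}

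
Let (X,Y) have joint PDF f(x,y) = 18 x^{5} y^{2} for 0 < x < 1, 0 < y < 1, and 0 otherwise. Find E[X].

E[X] = ∫_0^1 ∫_0^1 x × f(x,y) dy dx
= ∫_0^1 ∫_0^1 x × (18 x^{5} y^{2}) dy dx
= \frac{6}{7}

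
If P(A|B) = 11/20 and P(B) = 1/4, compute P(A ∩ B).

By definition, P(A|B) = P(A ∩ B) / P(B)
So P(A ∩ B) = P(A|B) × P(B)
= 11/20 × 1/4
= 11/80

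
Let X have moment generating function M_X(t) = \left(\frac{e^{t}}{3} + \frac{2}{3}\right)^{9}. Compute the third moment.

To find E[X^3], compute M^(3)(0):
M^(1)(t) = 3 \left(\frac{e^{t}}{3} + \frac{2}{3}\right)^{8} e^{t}
M^(2)(t) = 3 \left(\frac{e^{t}}{3} + \frac{2}{3}\right)^{8} e^{t} + 8 \left(\frac{e^{t}}{3} + \frac{2}{3}\right)^{7} e^{2 t}
M^(3)(t) = 3 \left(\frac{e^{t}}{3} + \frac{2}{3}\right)^{8} e^{t} + 24 \left(\frac{e^{t}}{3} + \frac{2}{3}\right)^{7} e^{2 t} + \frac{56 \left(\frac{e^{t}}{3} + \frac{2}{3}\right)^{6} e^{3 t}}{3}
M^(3)(0) = \frac{137}{3}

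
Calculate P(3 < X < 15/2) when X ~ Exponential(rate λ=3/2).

P(3 < X < 15/2) = ∫_{3}^{15/2} f(x) dx
where f(x) = \frac{3 e^{- \frac{3 x}{2}}}{2}
= - \frac{1}{e^{\frac{45}{4}}} + e^{- \frac{9}{2}}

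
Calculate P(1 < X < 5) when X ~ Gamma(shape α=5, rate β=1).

P(1 < X < 5) = ∫_{1}^{5} f(x) dx
where f(x) = \frac{x^{4} e^{- x}}{24}
= \frac{-1569 + 65 e^{4}}{24 e^{5}}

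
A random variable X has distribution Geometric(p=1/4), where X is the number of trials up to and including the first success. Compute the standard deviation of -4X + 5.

For X ~ Geometric(p=1/4), where X is the number of trials up to and including the first success:
Var(X) = 12
SD(X) = √(Var(X)) = √(12) = 2 \sqrt{3}
SD(-4X + 5) = |-4| × SD(X) = 4 × 2 \sqrt{3} = 8 \sqrt{3}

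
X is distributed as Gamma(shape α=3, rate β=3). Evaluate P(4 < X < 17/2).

P(4 < X < 17/2) = ∫_{4}^{17/2} f(x) dx
where f(x) = \frac{27 x^{2} e^{- 3 x}}{2}
= - \frac{2813}{8 e^{\frac{51}{2}}} + \frac{85}{e^{12}}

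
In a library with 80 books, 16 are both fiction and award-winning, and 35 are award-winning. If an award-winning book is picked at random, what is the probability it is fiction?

P(A ∩ B) = 16/80 = 1/5
P(B) = 35/80 = 7/16
P(A|B) = P(A ∩ B) / P(B) = (1/5) / (7/16) = 16/35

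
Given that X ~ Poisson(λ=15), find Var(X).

For X ~ Poisson(λ=15):
Var(X) = 15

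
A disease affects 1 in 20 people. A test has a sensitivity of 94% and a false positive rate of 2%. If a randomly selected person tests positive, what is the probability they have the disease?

Let D = the rare event, + = positive/flagged.
P(D) = 1/20
P(+|D) = 94/100 = 47/50
P(+|D') = 2/100 = 1/50
P(+) = P(+|D)P(D) + P(+|D')P(D')
     = \frac{47}{50} × \frac{1}{20} + \frac{1}{50} × \frac{19}{20}
     = \frac{33}{500}
P(D|+) = P(+|D)P(D)/P(+) = \frac{47}{66}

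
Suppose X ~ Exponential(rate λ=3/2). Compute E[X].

For X ~ Exponential(rate λ=3/2), the expected value is:
E[X] = \frac{2}{3}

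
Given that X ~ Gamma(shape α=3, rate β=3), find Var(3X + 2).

For X ~ Gamma(shape α=3, rate β=3):
Var(X) = \frac{1}{3}
Var(3X + 2) = (3)² × Var(X) = 9 × \frac{1}{3} = 3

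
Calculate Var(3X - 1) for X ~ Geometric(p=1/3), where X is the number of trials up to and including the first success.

For X ~ Geometric(p=1/3), where X is the number of trials up to and including the first success:
Var(X) = 6
Var(3X - 1) = (3)² × Var(X) = 9 × 6 = 54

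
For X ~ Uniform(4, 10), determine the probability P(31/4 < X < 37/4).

P(31/4 < X < 37/4) = ∫_{31/4}^{37/4} f(x) dx
where f(x) = \frac{1}{6}
= \frac{1}{4}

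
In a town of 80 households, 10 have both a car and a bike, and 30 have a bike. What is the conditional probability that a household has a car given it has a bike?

P(A ∩ B) = 10/80 = 1/8
P(B) = 30/80 = 3/8
P(A|B) = P(A ∩ B) / P(B) = (1/8) / (3/8) = 1/3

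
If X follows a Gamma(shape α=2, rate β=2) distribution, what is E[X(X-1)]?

E[X(X-1)] = E[X² - X] = E[X²] - E[X]
E[X] = 1
E[X²] = Var(X) + (E[X])² = \frac{1}{2} + (1)² = \frac{3}{2}
E[X(X-1)] = \frac{3}{2} - 1 = \frac{1}{2}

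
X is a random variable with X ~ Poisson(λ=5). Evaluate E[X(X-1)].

E[X(X-1)] = E[X² - X] = E[X²] - E[X]
E[X] = 5
E[X²] = Var(X) + (E[X])² = 5 + (5)² = 30
E[X(X-1)] = 30 - 5 = 25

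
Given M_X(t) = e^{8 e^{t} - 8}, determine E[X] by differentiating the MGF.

To find E[X], compute M^(1)(0):
M^(1)(t) = 8 e^{t} e^{8 e^{t} - 8}
M^(1)(0) = 8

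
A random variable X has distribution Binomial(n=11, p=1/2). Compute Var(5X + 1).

For X ~ Binomial(n=11, p=1/2):
Var(X) = \frac{11}{4}
Var(5X + 1) = (5)² × Var(X) = 25 × \frac{11}{4} = \frac{275}{4}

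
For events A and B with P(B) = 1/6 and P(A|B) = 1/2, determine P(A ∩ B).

By definition, P(A|B) = P(A ∩ B) / P(B)
So P(A ∩ B) = P(A|B) × P(B)
= 1/2 × 1/6
= 1/12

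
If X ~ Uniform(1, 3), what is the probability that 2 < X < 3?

P(2 < X < 3) = ∫_{2}^{3} f(x) dx
where f(x) = \frac{1}{2}
= \frac{1}{2}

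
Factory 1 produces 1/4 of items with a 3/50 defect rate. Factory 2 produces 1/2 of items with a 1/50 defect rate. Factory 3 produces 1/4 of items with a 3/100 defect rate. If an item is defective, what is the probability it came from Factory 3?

Using Bayes' theorem:
P(F1) = 1/4, P(D|F1) = 3/50
P(F2) = 1/2, P(D|F2) = 1/50
P(F3) = 1/4, P(D|F3) = 3/100
P(D) = P(D|F1)P(F1) + P(D|F2)P(F2) + P(D|F3)P(F3)
     = \frac{13}{400}
P(F3|D) = P(D|F3)P(F3) / P(D)
= \frac{3}{13}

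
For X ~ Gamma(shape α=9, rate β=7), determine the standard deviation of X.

For X ~ Gamma(shape α=9, rate β=7):
Var(X) = \frac{9}{49}
SD(X) = √(Var(X)) = √(\frac{9}{49}) = \frac{3}{7}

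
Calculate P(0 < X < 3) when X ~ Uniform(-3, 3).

P(0 < X < 3) = ∫_{0}^{3} f(x) dx
where f(x) = \frac{1}{6}
= \frac{1}{2}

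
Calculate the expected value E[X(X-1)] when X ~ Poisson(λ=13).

E[X(X-1)] = E[X² - X] = E[X²] - E[X]
E[X] = 13
E[X²] = Var(X) + (E[X])² = 13 + (13)² = 182
E[X(X-1)] = 182 - 13 = 169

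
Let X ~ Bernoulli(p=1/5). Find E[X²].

Using the identity E[X²] = Var(X) + (E[X])²:
E[X] = \frac{1}{5}
Var(X) = \frac{4}{25}
E[X²] = \frac{4}{25} + (\frac{1}{5})²
= \frac{1}{5}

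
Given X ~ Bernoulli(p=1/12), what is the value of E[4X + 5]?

For X ~ Bernoulli(p=1/12):
E[X] = \frac{1}{12}
E[4X + 5] = 4 × E[X] + 5 = \frac{16}{3}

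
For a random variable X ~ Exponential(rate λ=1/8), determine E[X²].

Using the identity E[X²] = Var(X) + (E[X])²:
E[X] = 8
Var(X) = 64
E[X²] = 64 + (8)²
= 128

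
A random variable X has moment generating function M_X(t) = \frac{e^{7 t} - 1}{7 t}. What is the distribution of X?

The MGF M(t) = \frac{e^{7 t} - 1}{7 t} is the standard form for the Uniform distribution.
Comparing with the known MGF formula identifies: Uniform(0, 7)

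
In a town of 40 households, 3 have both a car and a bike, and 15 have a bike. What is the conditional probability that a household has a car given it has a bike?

P(A ∩ B) = 3/40
P(B) = 15/40 = 3/8
P(A|B) = P(A ∩ B) / P(B) = (3/40) / (3/8) = 1/5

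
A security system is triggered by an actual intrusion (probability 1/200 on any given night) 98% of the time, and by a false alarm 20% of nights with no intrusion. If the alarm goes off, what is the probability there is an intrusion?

Let D = the rare event, + = positive/flagged.
P(D) = 1/200
P(+|D) = 98/100 = 49/50
P(+|D') = 20/100 = 1/5
P(+) = P(+|D)P(D) + P(+|D')P(D')
     = \frac{49}{50} × \frac{1}{200} + \frac{1}{5} × \frac{199}{200}
     = \frac{2039}{10000}
P(D|+) = P(+|D)P(D)/P(+) = \frac{49}{2039}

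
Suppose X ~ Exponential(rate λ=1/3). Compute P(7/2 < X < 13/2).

P(7/2 < X < 13/2) = ∫_{7/2}^{13/2} f(x) dx
where f(x) = \frac{e^{- \frac{x}{3}}}{3}
= - \frac{1 - e}{e^{\frac{13}{6}}}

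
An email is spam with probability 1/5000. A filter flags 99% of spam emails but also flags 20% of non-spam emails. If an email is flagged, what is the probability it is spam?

Let D = the rare event, + = positive/flagged.
P(D) = 1/5000
P(+|D) = 99/100
P(+|D') = 20/100 = 1/5
P(+) = P(+|D)P(D) + P(+|D')P(D')
     = \frac{99}{100} × \frac{1}{5000} + \frac{1}{5} × \frac{4999}{5000}
     = \frac{100079}{500000}
P(D|+) = P(+|D)P(D)/P(+) = \frac{99}{100079}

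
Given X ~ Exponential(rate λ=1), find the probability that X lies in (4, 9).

P(4 < X < 9) = ∫_{4}^{9} f(x) dx
where f(x) = e^{- x}
= - \frac{1 - e^{5}}{e^{9}}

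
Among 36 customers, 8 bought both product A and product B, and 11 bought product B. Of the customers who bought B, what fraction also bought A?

P(A ∩ B) = 8/36 = 2/9
P(B) = 11/36
P(A|B) = P(A ∩ B) / P(B) = (2/9) / (11/36) = 8/11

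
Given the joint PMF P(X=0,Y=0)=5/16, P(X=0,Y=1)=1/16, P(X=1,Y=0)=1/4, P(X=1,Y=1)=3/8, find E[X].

First find marginal of X:
P(X=0) = 3/8
P(X=1) = 5/8
E[X] = 0 × 3/8 + 1 × 5/8 = 5/8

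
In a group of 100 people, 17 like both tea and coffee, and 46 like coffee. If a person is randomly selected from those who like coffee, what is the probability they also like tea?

P(A ∩ B) = 17/100
P(B) = 46/100 = 23/50
P(A|B) = P(A ∩ B) / P(B) = (17/100) / (23/50) = 17/46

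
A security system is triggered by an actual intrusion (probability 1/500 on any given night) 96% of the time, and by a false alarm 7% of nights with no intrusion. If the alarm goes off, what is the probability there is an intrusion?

Let D = the rare event, + = positive/flagged.
P(D) = 1/500
P(+|D) = 96/100 = 24/25
P(+|D') = 7/100
P(+) = P(+|D)P(D) + P(+|D')P(D')
     = \frac{24}{25} × \frac{1}{500} + \frac{7}{100} × \frac{499}{500}
     = \frac{3589}{50000}
P(D|+) = P(+|D)P(D)/P(+) = \frac{96}{3589}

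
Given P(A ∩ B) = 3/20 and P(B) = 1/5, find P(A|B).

P(A|B) = P(A ∩ B) / P(B)
= (3/20) / (1/5)
= 3/4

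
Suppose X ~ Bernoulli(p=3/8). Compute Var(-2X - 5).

For X ~ Bernoulli(p=3/8):
Var(X) = \frac{15}{64}
Var(-2X - 5) = (-2)² × Var(X) = 4 × \frac{15}{64} = \frac{15}{16}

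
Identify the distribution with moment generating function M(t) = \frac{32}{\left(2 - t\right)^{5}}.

The MGF M(t) = \frac{32}{\left(2 - t\right)^{5}} is the standard form for the Gamma distribution.
Comparing with the known MGF formula identifies: Gamma(shape α=5, rate β=2)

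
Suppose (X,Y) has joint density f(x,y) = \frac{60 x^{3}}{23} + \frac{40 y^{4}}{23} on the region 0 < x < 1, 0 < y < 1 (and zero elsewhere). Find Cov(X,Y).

E[XY] = ∫∫ xy × f(x,y) dx dy = \frac{28}{69}
E[X] = \frac{16}{23}
E[Y] = \frac{85}{138}
Cov(X,Y) = E[XY] - E[X]E[Y] = - \frac{12}{529}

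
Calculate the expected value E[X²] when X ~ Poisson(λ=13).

Using the identity E[X²] = Var(X) + (E[X])²:
E[X] = 13
Var(X) = 13
E[X²] = 13 + (13)²
= 182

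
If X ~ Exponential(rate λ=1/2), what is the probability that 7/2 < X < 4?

P(7/2 < X < 4) = ∫_{7/2}^{4} f(x) dx
where f(x) = \frac{e^{- \frac{x}{2}}}{2}
= - \frac{1}{e^{2}} + e^{- \frac{7}{4}}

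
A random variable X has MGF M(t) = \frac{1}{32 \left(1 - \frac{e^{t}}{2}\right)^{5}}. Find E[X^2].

To find E[X^2], compute M^(2)(0):
M^(1)(t) = \frac{5 e^{t}}{64 \left(1 - \frac{e^{t}}{2}\right)^{6}}
M^(2)(t) = \frac{5 e^{t}}{64 \left(1 - \frac{e^{t}}{2}\right)^{6}} + \frac{15 e^{2 t}}{64 \left(1 - \frac{e^{t}}{2}\right)^{7}}
M^(2)(0) = 35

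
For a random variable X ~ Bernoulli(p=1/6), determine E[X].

For X ~ Bernoulli(p=1/6), the expected value is:
E[X] = \frac{1}{6}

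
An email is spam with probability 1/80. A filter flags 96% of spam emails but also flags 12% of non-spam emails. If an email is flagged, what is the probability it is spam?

Let D = the rare event, + = positive/flagged.
P(D) = 1/80
P(+|D) = 96/100 = 24/25
P(+|D') = 12/100 = 3/25
P(+) = P(+|D)P(D) + P(+|D')P(D')
     = \frac{24}{25} × \frac{1}{80} + \frac{3}{25} × \frac{79}{80}
     = \frac{261}{2000}
P(D|+) = P(+|D)P(D)/P(+) = \frac{8}{87}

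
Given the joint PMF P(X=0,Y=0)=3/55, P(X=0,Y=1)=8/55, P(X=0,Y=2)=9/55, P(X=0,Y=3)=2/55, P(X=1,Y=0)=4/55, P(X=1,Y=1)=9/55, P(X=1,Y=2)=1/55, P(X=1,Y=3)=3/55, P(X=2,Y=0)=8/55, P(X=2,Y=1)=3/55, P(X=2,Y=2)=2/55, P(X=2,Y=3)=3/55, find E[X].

First find marginal of X:
P(X=0) = 2/5
P(X=1) = 17/55
P(X=2) = 16/55
E[X] = 0 × 2/5 + 1 × 17/55 + 2 × 16/55 = 49/55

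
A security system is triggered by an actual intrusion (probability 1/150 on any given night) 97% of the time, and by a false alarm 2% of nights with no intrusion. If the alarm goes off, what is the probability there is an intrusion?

Let D = the rare event, + = positive/flagged.
P(D) = 1/150
P(+|D) = 97/100
P(+|D') = 2/100 = 1/50
P(+) = P(+|D)P(D) + P(+|D')P(D')
     = \frac{97}{100} × \frac{1}{150} + \frac{1}{50} × \frac{149}{150}
     = \frac{79}{3000}
P(D|+) = P(+|D)P(D)/P(+) = \frac{97}{395}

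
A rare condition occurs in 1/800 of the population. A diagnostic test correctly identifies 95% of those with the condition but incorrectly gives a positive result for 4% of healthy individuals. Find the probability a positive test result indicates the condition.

Let D = the rare event, + = positive/flagged.
P(D) = 1/800
P(+|D) = 95/100 = 19/20
P(+|D') = 4/100 = 1/25
P(+) = P(+|D)P(D) + P(+|D')P(D')
     = \frac{19}{20} × \frac{1}{800} + \frac{1}{25} × \frac{799}{800}
     = \frac{3291}{80000}
P(D|+) = P(+|D)P(D)/P(+) = \frac{95}{3291}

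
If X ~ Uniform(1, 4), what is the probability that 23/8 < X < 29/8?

P(23/8 < X < 29/8) = ∫_{23/8}^{29/8} f(x) dx
where f(x) = \frac{1}{3}
= \frac{1}{4}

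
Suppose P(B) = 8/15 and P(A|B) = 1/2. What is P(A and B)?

By definition, P(A|B) = P(A ∩ B) / P(B)
So P(A ∩ B) = P(A|B) × P(B)
= 1/2 × 8/15
= 4/15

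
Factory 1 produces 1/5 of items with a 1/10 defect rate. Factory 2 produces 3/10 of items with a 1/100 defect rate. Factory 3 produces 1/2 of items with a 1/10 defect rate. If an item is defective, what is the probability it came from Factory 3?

Using Bayes' theorem:
P(F1) = 1/5, P(D|F1) = 1/10
P(F2) = 3/10, P(D|F2) = 1/100
P(F3) = 1/2, P(D|F3) = 1/10
P(D) = P(D|F1)P(F1) + P(D|F2)P(F2) + P(D|F3)P(F3)
     = \frac{73}{1000}
P(F3|D) = P(D|F3)P(F3) / P(D)
= \frac{50}{73}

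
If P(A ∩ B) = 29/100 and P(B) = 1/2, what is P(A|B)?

P(A|B) = P(A ∩ B) / P(B)
= (29/100) / (1/2)
= 29/50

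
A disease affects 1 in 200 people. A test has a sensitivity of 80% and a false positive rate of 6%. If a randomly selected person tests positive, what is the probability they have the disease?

Let D = the rare event, + = positive/flagged.
P(D) = 1/200
P(+|D) = 80/100 = 4/5
P(+|D') = 6/100 = 3/50
P(+) = P(+|D)P(D) + P(+|D')P(D')
     = \frac{4}{5} × \frac{1}{200} + \frac{3}{50} × \frac{199}{200}
     = \frac{637}{10000}
P(D|+) = P(+|D)P(D)/P(+) = \frac{40}{637}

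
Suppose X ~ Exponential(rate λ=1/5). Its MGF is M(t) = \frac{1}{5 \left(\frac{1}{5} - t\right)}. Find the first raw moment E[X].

To find E[X], compute M^(1)(0):
M^(1)(t) = \frac{1}{5 \left(\frac{1}{5} - t\right)^{2}}
M^(1)(0) = 5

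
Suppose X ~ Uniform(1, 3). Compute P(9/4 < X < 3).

P(9/4 < X < 3) = ∫_{9/4}^{3} f(x) dx
where f(x) = \frac{1}{2}
= \frac{3}{8}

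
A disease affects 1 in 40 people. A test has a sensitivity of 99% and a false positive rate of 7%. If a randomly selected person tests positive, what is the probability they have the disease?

Let D = the rare event, + = positive/flagged.
P(D) = 1/40
P(+|D) = 99/100
P(+|D') = 7/100
P(+) = P(+|D)P(D) + P(+|D')P(D')
     = \frac{99}{100} × \frac{1}{40} + \frac{7}{100} × \frac{39}{40}
     = \frac{93}{1000}
P(D|+) = P(+|D)P(D)/P(+) = \frac{33}{124}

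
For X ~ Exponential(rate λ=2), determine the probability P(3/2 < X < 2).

P(3/2 < X < 2) = ∫_{3/2}^{2} f(x) dx
where f(x) = 2 e^{- 2 x}
= - \frac{1 - e}{e^{4}}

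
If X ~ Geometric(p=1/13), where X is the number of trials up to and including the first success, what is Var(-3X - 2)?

For X ~ Geometric(p=1/13), where X is the number of trials up to and including the first success:
Var(X) = 156
Var(-3X - 2) = (-3)² × Var(X) = 9 × 156 = 1404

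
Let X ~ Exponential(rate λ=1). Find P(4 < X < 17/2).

P(4 < X < 17/2) = ∫_{4}^{17/2} f(x) dx
where f(x) = e^{- x}
= - \frac{1}{e^{\frac{17}{2}}} + e^{-4}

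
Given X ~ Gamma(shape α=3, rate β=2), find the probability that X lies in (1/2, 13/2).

P(1/2 < X < 13/2) = ∫_{1/2}^{13/2} f(x) dx
where f(x) = 4 x^{2} e^{- 2 x}
= \frac{-197 + 5 e^{12}}{2 e^{13}}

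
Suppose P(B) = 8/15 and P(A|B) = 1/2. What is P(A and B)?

By definition, P(A|B) = P(A ∩ B) / P(B)
So P(A ∩ B) = P(A|B) × P(B)
= 1/2 × 8/15
= 4/15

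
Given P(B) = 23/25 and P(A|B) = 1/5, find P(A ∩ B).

By definition, P(A|B) = P(A ∩ B) / P(B)
So P(A ∩ B) = P(A|B) × P(B)
= 1/5 × 23/25
= 23/125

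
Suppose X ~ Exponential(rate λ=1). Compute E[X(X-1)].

E[X(X-1)] = E[X² - X] = E[X²] - E[X]
E[X] = 1
E[X²] = Var(X) + (E[X])² = 1 + (1)² = 2
E[X(X-1)] = 2 - 1 = 1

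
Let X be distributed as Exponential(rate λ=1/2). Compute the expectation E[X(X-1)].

E[X(X-1)] = E[X² - X] = E[X²] - E[X]
E[X] = 2
E[X²] = Var(X) + (E[X])² = 4 + (2)² = 8
E[X(X-1)] = 8 - 2 = 6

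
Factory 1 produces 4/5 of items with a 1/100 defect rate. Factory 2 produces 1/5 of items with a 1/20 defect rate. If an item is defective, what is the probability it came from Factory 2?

Using Bayes' theorem:
P(F1) = 4/5, P(D|F1) = 1/100
P(F2) = 1/5, P(D|F2) = 1/20
P(D) = P(D|F1)P(F1) + P(D|F2)P(F2)
     = \frac{9}{500}
P(F2|D) = P(D|F2)P(F2) / P(D)
= \frac{5}{9}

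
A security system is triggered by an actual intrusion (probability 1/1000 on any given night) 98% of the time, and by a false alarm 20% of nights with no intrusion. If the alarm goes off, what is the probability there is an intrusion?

Let D = the rare event, + = positive/flagged.
P(D) = 1/1000
P(+|D) = 98/100 = 49/50
P(+|D') = 20/100 = 1/5
P(+) = P(+|D)P(D) + P(+|D')P(D')
     = \frac{49}{50} × \frac{1}{1000} + \frac{1}{5} × \frac{999}{1000}
     = \frac{10039}{50000}
P(D|+) = P(+|D)P(D)/P(+) = \frac{49}{10039}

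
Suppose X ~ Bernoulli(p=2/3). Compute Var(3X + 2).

For X ~ Bernoulli(p=2/3):
Var(X) = \frac{2}{9}
Var(3X + 2) = (3)² × Var(X) = 9 × \frac{2}{9} = 2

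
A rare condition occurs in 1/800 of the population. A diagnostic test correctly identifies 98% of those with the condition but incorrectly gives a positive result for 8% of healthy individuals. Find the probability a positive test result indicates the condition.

Let D = the rare event, + = positive/flagged.
P(D) = 1/800
P(+|D) = 98/100 = 49/50
P(+|D') = 8/100 = 2/25
P(+) = P(+|D)P(D) + P(+|D')P(D')
     = \frac{49}{50} × \frac{1}{800} + \frac{2}{25} × \frac{799}{800}
     = \frac{649}{8000}
P(D|+) = P(+|D)P(D)/P(+) = \frac{49}{3245}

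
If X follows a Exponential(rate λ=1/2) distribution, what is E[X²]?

Using the identity E[X²] = Var(X) + (E[X])²:
E[X] = 2
Var(X) = 4
E[X²] = 4 + (2)²
= 8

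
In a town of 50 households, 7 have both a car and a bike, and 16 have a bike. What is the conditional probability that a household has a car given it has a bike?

P(A ∩ B) = 7/50
P(B) = 16/50 = 8/25
P(A|B) = P(A ∩ B) / P(B) = (7/50) / (8/25) = 7/16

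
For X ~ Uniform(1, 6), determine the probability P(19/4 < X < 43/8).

P(19/4 < X < 43/8) = ∫_{19/4}^{43/8} f(x) dx
where f(x) = \frac{1}{5}
= \frac{1}{8}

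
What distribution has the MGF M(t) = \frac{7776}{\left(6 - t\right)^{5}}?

The MGF M(t) = \frac{7776}{\left(6 - t\right)^{5}} is the standard form for the Gamma distribution.
Comparing with the known MGF formula identifies: Gamma(shape α=5, rate β=6)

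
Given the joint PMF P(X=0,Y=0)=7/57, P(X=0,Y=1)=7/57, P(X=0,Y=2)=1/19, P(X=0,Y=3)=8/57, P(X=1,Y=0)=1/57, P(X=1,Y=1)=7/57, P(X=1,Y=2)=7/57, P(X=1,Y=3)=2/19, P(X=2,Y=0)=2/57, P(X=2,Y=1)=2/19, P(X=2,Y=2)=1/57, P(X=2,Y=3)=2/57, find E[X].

First find marginal of X:
P(X=0) = 25/57
P(X=1) = 7/19
P(X=2) = 11/57
E[X] = 0 × 25/57 + 1 × 7/19 + 2 × 11/57 = 43/57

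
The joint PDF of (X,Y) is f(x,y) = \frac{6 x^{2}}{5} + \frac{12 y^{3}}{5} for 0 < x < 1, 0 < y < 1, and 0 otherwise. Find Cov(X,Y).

E[XY] = ∫∫ xy × f(x,y) dx dy = \frac{39}{100}
E[X] = \frac{3}{5}
E[Y] = \frac{17}{25}
Cov(X,Y) = E[XY] - E[X]E[Y] = - \frac{9}{500}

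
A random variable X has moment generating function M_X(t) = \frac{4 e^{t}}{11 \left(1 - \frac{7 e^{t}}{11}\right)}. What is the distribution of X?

The MGF M(t) = \frac{4 e^{t}}{11 \left(1 - \frac{7 e^{t}}{11}\right)} is the standard form for the Geometric distribution.
Comparing with the known MGF formula identifies: Geometric(p=4/11), X = trial number of first success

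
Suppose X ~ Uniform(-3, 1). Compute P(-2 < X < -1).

P(-2 < X < -1) = ∫_{-2}^{-1} f(x) dx
where f(x) = \frac{1}{4}
= \frac{1}{4}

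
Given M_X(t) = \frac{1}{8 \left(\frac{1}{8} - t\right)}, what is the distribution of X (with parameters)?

The MGF M(t) = \frac{1}{8 \left(\frac{1}{8} - t\right)} is the standard form for the Exponential distribution.
Comparing with the known MGF formula identifies: Exponential(rate λ=1/8)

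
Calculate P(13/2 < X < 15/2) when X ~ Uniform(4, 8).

P(13/2 < X < 15/2) = ∫_{13/2}^{15/2} f(x) dx
where f(x) = \frac{1}{4}
= \frac{1}{4}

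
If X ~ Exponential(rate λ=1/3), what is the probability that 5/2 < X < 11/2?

P(5/2 < X < 11/2) = ∫_{5/2}^{11/2} f(x) dx
where f(x) = \frac{e^{- \frac{x}{3}}}{3}
= - \frac{1 - e}{e^{\frac{11}{6}}}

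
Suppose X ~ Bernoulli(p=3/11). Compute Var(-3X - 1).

For X ~ Bernoulli(p=3/11):
Var(X) = \frac{24}{121}
Var(-3X - 1) = (-3)² × Var(X) = 9 × \frac{24}{121} = \frac{216}{121}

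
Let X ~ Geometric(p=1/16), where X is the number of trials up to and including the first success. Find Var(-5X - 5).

For X ~ Geometric(p=1/16), where X is the number of trials up to and including the first success:
Var(X) = 240
Var(-5X - 5) = (-5)² × Var(X) = 25 × 240 = 6000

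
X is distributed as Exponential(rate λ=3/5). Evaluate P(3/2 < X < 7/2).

P(3/2 < X < 7/2) = ∫_{3/2}^{7/2} f(x) dx
where f(x) = \frac{3 e^{- \frac{3 x}{5}}}{5}
= - \frac{1 - e^{\frac{6}{5}}}{e^{\frac{21}{10}}}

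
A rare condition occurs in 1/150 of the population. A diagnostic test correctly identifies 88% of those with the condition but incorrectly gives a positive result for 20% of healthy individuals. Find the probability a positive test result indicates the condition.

Let D = the rare event, + = positive/flagged.
P(D) = 1/150
P(+|D) = 88/100 = 22/25
P(+|D') = 20/100 = 1/5
P(+) = P(+|D)P(D) + P(+|D')P(D')
     = \frac{22}{25} × \frac{1}{150} + \frac{1}{5} × \frac{149}{150}
     = \frac{767}{3750}
P(D|+) = P(+|D)P(D)/P(+) = \frac{22}{767}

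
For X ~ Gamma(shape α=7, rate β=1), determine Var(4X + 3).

For X ~ Gamma(shape α=7, rate β=1):
Var(X) = 7
Var(4X + 3) = (4)² × Var(X) = 16 × 7 = 112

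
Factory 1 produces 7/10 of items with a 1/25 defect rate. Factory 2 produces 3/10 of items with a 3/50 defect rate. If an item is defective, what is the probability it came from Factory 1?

Using Bayes' theorem:
P(F1) = 7/10, P(D|F1) = 1/25
P(F2) = 3/10, P(D|F2) = 3/50
P(D) = P(D|F1)P(F1) + P(D|F2)P(F2)
     = \frac{23}{500}
P(F1|D) = P(D|F1)P(F1) / P(D)
= \frac{14}{23}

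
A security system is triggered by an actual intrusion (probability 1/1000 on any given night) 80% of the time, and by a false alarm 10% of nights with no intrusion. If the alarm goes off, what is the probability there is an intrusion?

Let D = the rare event, + = positive/flagged.
P(D) = 1/1000
P(+|D) = 80/100 = 4/5
P(+|D') = 10/100 = 1/10
P(+) = P(+|D)P(D) + P(+|D')P(D')
     = \frac{4}{5} × \frac{1}{1000} + \frac{1}{10} × \frac{999}{1000}
     = \frac{1007}{10000}
P(D|+) = P(+|D)P(D)/P(+) = \frac{8}{1007}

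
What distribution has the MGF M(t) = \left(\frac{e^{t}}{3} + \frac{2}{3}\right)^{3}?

The MGF M(t) = \left(\frac{e^{t}}{3} + \frac{2}{3}\right)^{3} is the standard form for the Binomial distribution.
Comparing with the known MGF formula identifies: Binomial(n=3, p=1/3)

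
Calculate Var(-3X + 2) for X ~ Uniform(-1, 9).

For X ~ Uniform(-1, 9):
Var(X) = \frac{25}{3}
Var(-3X + 2) = (-3)² × Var(X) = 9 × \frac{25}{3} = 75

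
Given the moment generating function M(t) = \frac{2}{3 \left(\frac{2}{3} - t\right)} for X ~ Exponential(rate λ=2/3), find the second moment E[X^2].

To find E[X^2], compute M^(2)(0):
M^(1)(t) = \frac{2}{3 \left(\frac{2}{3} - t\right)^{2}}
M^(2)(t) = \frac{4}{3 \left(\frac{2}{3} - t\right)^{3}}
M^(2)(0) = \frac{9}{2}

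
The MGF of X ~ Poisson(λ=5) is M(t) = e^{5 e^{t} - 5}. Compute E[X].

To find E[X], compute M^(1)(0):
M^(1)(t) = 5 e^{t} e^{5 e^{t} - 5}
M^(1)(0) = 5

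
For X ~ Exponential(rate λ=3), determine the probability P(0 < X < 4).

P(0 < X < 4) = ∫_{0}^{4} f(x) dx
where f(x) = 3 e^{- 3 x}
= 1 - e^{-12}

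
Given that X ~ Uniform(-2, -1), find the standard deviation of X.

For X ~ Uniform(-2, -1):
Var(X) = \frac{1}{12}
SD(X) = √(Var(X)) = √(\frac{1}{12}) = \frac{\sqrt{3}}{6}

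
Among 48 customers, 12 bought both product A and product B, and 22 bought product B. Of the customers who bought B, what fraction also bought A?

P(A ∩ B) = 12/48 = 1/4
P(B) = 22/48 = 11/24
P(A|B) = P(A ∩ B) / P(B) = (1/4) / (11/24) = 6/11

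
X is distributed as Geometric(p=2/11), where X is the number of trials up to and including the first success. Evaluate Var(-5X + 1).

For X ~ Geometric(p=2/11), where X is the number of trials up to and including the first success:
Var(X) = \frac{99}{4}
Var(-5X + 1) = (-5)² × Var(X) = 25 × \frac{99}{4} = \frac{2475}{4}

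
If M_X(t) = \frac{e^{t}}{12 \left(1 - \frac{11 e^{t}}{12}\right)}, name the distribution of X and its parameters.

The MGF M(t) = \frac{e^{t}}{12 \left(1 - \frac{11 e^{t}}{12}\right)} is the standard form for the Geometric distribution.
Comparing with the known MGF formula identifies: Geometric(p=1/12), X = trial number of first success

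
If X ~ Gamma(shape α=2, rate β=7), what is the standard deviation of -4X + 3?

For X ~ Gamma(shape α=2, rate β=7):
Var(X) = \frac{2}{49}
SD(X) = √(Var(X)) = √(\frac{2}{49}) = \frac{\sqrt{2}}{7}
SD(-4X + 3) = |-4| × SD(X) = 4 × \frac{\sqrt{2}}{7} = \frac{4 \sqrt{2}}{7}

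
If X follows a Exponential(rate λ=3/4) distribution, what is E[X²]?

Using the identity E[X²] = Var(X) + (E[X])²:
E[X] = \frac{4}{3}
Var(X) = \frac{16}{9}
E[X²] = \frac{16}{9} + (\frac{4}{3})²
= \frac{32}{9}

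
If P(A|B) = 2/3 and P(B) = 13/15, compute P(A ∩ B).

By definition, P(A|B) = P(A ∩ B) / P(B)
So P(A ∩ B) = P(A|B) × P(B)
= 2/3 × 13/15
= 26/45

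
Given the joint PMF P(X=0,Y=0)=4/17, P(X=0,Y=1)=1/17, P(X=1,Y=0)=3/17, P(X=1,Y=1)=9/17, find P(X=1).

P(X=1) = P(X=1,Y=0) + P(X=1,Y=1)
= 3/17 + 9/17
= 12/17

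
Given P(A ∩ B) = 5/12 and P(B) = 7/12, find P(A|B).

P(A|B) = P(A ∩ B) / P(B)
= (5/12) / (7/12)
= 5/7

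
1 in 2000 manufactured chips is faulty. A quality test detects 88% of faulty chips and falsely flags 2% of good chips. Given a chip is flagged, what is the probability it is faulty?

Let D = the rare event, + = positive/flagged.
P(D) = 1/2000
P(+|D) = 88/100 = 22/25
P(+|D') = 2/100 = 1/50
P(+) = P(+|D)P(D) + P(+|D')P(D')
     = \frac{22}{25} × \frac{1}{2000} + \frac{1}{50} × \frac{1999}{2000}
     = \frac{2043}{100000}
P(D|+) = P(+|D)P(D)/P(+) = \frac{44}{2043}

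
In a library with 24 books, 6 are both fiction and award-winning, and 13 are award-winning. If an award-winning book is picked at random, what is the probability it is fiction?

P(A ∩ B) = 6/24 = 1/4
P(B) = 13/24
P(A|B) = P(A ∩ B) / P(B) = (1/4) / (13/24) = 6/13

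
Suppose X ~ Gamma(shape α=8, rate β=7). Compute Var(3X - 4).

For X ~ Gamma(shape α=8, rate β=7):
Var(X) = \frac{8}{49}
Var(3X - 4) = (3)² × Var(X) = 9 × \frac{8}{49} = \frac{72}{49}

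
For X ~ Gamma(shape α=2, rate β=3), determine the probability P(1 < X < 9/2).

P(1 < X < 9/2) = ∫_{1}^{9/2} f(x) dx
where f(x) = 9 x e^{- 3 x}
= - \frac{29}{2 e^{\frac{27}{2}}} + \frac{4}{e^{3}}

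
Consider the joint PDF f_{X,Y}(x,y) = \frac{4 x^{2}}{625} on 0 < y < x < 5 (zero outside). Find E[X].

f_X(x) = ∫_0^x \frac{4 x^{2}}{625} dy = \frac{4 x^{3}}{625}
E[X] = ∫_0^5 x × (\frac{4 x^{3}}{625}) dx = 4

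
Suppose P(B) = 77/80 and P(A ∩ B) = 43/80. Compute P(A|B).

P(A|B) = P(A ∩ B) / P(B)
= (43/80) / (77/80)
= 43/77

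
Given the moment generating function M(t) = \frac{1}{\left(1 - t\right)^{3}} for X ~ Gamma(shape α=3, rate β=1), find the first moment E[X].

To find E[X], compute M^(1)(0):
M^(1)(t) = \frac{3}{\left(1 - t\right)^{4}}
M^(1)(0) = 3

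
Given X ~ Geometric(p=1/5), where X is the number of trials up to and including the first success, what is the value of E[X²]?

Using the identity E[X²] = Var(X) + (E[X])²:
E[X] = 5
Var(X) = 20
E[X²] = 20 + (5)²
= 45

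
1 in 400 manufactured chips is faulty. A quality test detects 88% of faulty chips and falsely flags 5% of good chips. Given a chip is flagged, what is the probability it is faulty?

Let D = the rare event, + = positive/flagged.
P(D) = 1/400
P(+|D) = 88/100 = 22/25
P(+|D') = 5/100 = 1/20
P(+) = P(+|D)P(D) + P(+|D')P(D')
     = \frac{22}{25} × \frac{1}{400} + \frac{1}{20} × \frac{399}{400}
     = \frac{2083}{40000}
P(D|+) = P(+|D)P(D)/P(+) = \frac{88}{2083}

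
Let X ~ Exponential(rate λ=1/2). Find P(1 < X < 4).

P(1 < X < 4) = ∫_{1}^{4} f(x) dx
where f(x) = \frac{e^{- \frac{x}{2}}}{2}
= - \frac{1}{e^{2}} + e^{- \frac{1}{2}}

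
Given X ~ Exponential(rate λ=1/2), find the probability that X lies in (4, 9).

P(4 < X < 9) = ∫_{4}^{9} f(x) dx
where f(x) = \frac{e^{- \frac{x}{2}}}{2}
= - \frac{1}{e^{\frac{9}{2}}} + e^{-2}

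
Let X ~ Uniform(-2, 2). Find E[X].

For X ~ Uniform(-2, 2), the expected value is:
E[X] = 0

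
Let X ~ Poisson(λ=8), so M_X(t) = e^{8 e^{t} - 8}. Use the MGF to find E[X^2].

To find E[X^2], compute M^(2)(0):
M^(1)(t) = 8 e^{t} e^{8 e^{t} - 8}
M^(2)(t) = 64 e^{2 t} e^{8 e^{t} - 8} + 8 e^{t} e^{8 e^{t} - 8}
M^(2)(0) = 72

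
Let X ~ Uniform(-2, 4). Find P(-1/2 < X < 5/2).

P(-1/2 < X < 5/2) = ∫_{-1/2}^{5/2} f(x) dx
where f(x) = \frac{1}{6}
= \frac{1}{2}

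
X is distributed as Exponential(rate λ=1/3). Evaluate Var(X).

For X ~ Exponential(rate λ=1/3):
Var(X) = 9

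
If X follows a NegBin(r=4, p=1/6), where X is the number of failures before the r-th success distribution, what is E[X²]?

Using the identity E[X²] = Var(X) + (E[X])²:
E[X] = 20
Var(X) = 120
E[X²] = 120 + (20)²
= 520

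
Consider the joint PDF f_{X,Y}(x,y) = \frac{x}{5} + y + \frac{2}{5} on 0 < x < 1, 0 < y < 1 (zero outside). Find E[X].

E[X] = ∫_0^1 ∫_0^1 x × f(x,y) dy dx
= ∫_0^1 ∫_0^1 x × (\frac{x}{5} + y + \frac{2}{5}) dy dx
= \frac{31}{60}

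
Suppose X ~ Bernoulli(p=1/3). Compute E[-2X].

For X ~ Bernoulli(p=1/3):
E[X] = \frac{1}{3}
E[-2X] = -2 × E[X] + 0 = - \frac{2}{3}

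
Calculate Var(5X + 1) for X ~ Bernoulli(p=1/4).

For X ~ Bernoulli(p=1/4):
Var(X) = \frac{3}{16}
Var(5X + 1) = (5)² × Var(X) = 25 × \frac{3}{16} = \frac{75}{16}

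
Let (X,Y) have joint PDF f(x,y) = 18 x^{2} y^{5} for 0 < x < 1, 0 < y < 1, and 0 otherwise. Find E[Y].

E[Y] = ∫_0^1 ∫_0^1 y × f(x,y) dx dy
= \frac{6}{7}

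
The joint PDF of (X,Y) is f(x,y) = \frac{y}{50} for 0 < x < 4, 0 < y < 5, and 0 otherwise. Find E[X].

f_X(x) = ∫_0^5 \frac{y}{50} dy = \frac{1}{4}
E[X] = ∫_0^4 x × (\frac{1}{4}) dx = 2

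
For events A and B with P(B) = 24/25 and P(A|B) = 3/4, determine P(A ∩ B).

By definition, P(A|B) = P(A ∩ B) / P(B)
So P(A ∩ B) = P(A|B) × P(B)
= 3/4 × 24/25
= 18/25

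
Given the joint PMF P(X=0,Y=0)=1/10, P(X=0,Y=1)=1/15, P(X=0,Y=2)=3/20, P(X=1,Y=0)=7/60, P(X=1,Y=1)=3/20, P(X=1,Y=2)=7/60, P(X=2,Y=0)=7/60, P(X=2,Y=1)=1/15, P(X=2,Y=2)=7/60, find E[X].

First find marginal of X:
P(X=0) = 19/60
P(X=1) = 23/60
P(X=2) = 3/10
E[X] = 0 × 19/60 + 1 × 23/60 + 2 × 3/10 = 59/60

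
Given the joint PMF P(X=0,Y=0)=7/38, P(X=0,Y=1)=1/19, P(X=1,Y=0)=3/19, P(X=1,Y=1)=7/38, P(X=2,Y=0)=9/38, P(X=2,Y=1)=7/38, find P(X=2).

P(X=2) = P(X=2,Y=0) + P(X=2,Y=1)
= 9/38 + 7/38
= 8/19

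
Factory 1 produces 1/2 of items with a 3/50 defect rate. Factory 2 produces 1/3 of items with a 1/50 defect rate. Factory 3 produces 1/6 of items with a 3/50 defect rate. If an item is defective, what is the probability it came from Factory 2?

Using Bayes' theorem:
P(F1) = 1/2, P(D|F1) = 3/50
P(F2) = 1/3, P(D|F2) = 1/50
P(F3) = 1/6, P(D|F3) = 3/50
P(D) = P(D|F1)P(F1) + P(D|F2)P(F2) + P(D|F3)P(F3)
     = \frac{7}{150}
P(F2|D) = P(D|F2)P(F2) / P(D)
= \frac{1}{7}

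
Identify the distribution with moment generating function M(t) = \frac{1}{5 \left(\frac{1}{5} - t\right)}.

The MGF M(t) = \frac{1}{5 \left(\frac{1}{5} - t\right)} is the standard form for the Exponential distribution.
Comparing with the known MGF formula identifies: Exponential(rate λ=1/5)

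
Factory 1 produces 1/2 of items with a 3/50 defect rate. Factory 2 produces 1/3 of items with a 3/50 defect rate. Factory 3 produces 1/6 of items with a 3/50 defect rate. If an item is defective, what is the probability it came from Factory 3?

Using Bayes' theorem:
P(F1) = 1/2, P(D|F1) = 3/50
P(F2) = 1/3, P(D|F2) = 3/50
P(F3) = 1/6, P(D|F3) = 3/50
P(D) = P(D|F1)P(F1) + P(D|F2)P(F2) + P(D|F3)P(F3)
     = \frac{3}{50}
P(F3|D) = P(D|F3)P(F3) / P(D)
= \frac{1}{6}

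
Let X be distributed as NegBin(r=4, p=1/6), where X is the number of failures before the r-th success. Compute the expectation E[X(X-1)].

E[X(X-1)] = E[X² - X] = E[X²] - E[X]
E[X] = 20
E[X²] = Var(X) + (E[X])² = 120 + (20)² = 520
E[X(X-1)] = 520 - 20 = 500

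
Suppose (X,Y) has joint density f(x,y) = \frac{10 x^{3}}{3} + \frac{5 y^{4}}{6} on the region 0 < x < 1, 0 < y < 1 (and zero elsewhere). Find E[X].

E[X] = ∫_0^1 ∫_0^1 x × f(x,y) dy dx
= ∫_0^1 ∫_0^1 x × (\frac{10 x^{3}}{3} + \frac{5 y^{4}}{6}) dy dx
= \frac{3}{4}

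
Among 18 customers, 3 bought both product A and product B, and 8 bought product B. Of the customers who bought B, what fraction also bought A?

P(A ∩ B) = 3/18 = 1/6
P(B) = 8/18 = 4/9
P(A|B) = P(A ∩ B) / P(B) = (1/6) / (4/9) = 3/8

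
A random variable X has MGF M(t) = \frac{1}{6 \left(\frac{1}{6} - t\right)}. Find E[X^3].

To find E[X^3], compute M^(3)(0):
M^(1)(t) = \frac{1}{6 \left(\frac{1}{6} - t\right)^{2}}
M^(2)(t) = \frac{1}{3 \left(\frac{1}{6} - t\right)^{3}}
M^(3)(t) = \frac{1}{\left(\frac{1}{6} - t\right)^{4}}
M^(3)(0) = 1296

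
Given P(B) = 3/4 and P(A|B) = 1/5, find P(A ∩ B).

By definition, P(A|B) = P(A ∩ B) / P(B)
So P(A ∩ B) = P(A|B) × P(B)
= 1/5 × 3/4
= 3/20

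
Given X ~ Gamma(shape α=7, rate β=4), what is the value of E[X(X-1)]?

E[X(X-1)] = E[X² - X] = E[X²] - E[X]
E[X] = \frac{7}{4}
E[X²] = Var(X) + (E[X])² = \frac{7}{16} + (\frac{7}{4})² = \frac{7}{2}
E[X(X-1)] = \frac{7}{2} - \frac{7}{4} = \frac{7}{4}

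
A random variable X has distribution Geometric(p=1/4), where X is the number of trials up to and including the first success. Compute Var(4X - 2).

For X ~ Geometric(p=1/4), where X is the number of trials up to and including the first success:
Var(X) = 12
Var(4X - 2) = (4)² × Var(X) = 16 × 12 = 192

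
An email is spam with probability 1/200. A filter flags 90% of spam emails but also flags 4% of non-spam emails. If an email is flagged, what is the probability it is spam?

Let D = the rare event, + = positive/flagged.
P(D) = 1/200
P(+|D) = 90/100 = 9/10
P(+|D') = 4/100 = 1/25
P(+) = P(+|D)P(D) + P(+|D')P(D')
     = \frac{9}{10} × \frac{1}{200} + \frac{1}{25} × \frac{199}{200}
     = \frac{443}{10000}
P(D|+) = P(+|D)P(D)/P(+) = \frac{45}{443}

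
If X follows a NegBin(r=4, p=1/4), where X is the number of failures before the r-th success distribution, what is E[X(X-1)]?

E[X(X-1)] = E[X² - X] = E[X²] - E[X]
E[X] = 12
E[X²] = Var(X) + (E[X])² = 48 + (12)² = 192
E[X(X-1)] = 192 - 12 = 180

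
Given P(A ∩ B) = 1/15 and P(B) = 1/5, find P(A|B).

P(A|B) = P(A ∩ B) / P(B)
= (1/15) / (1/5)
= 1/3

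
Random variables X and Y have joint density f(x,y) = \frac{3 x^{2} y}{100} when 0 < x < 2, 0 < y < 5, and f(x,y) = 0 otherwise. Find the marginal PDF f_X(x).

f_X(x) = ∫_0^5 f(x,y) dy
= ∫_0^5 \frac{3 x^{2} y}{100} dy
= \frac{3 x^{2}}{8} for 0 < x < 2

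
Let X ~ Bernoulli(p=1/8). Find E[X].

For X ~ Bernoulli(p=1/8), the expected value is:
E[X] = \frac{1}{8}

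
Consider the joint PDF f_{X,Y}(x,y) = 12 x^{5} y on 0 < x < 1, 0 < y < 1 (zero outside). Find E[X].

E[X] = ∫_0^1 ∫_0^1 x × f(x,y) dy dx
= ∫_0^1 ∫_0^1 x × (12 x^{5} y) dy dx
= \frac{6}{7}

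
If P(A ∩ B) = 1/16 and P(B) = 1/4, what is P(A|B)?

P(A|B) = P(A ∩ B) / P(B)
= (1/16) / (1/4)
= 1/4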